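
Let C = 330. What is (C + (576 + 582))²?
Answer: 2214144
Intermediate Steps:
(C + (576 + 582))² = (330 + (576 + 582))² = (330 + 1158)² = 1488² = 2214144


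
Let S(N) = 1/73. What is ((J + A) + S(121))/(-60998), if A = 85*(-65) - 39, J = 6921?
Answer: -49531/2226427 ≈ -0.022247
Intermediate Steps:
S(N) = 1/73
A = -5564 (A = -5525 - 39 = -5564)
((J + A) + S(121))/(-60998) = ((6921 - 5564) + 1/73)/(-60998) = (1357 + 1/73)*(-1/60998) = (99062/73)*(-1/60998) = -49531/2226427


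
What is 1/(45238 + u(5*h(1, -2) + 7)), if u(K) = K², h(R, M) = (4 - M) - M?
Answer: 1/47447 ≈ 2.1076e-5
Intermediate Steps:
h(R, M) = 4 - 2*M
1/(45238 + u(5*h(1, -2) + 7)) = 1/(45238 + (5*(4 - 2*(-2)) + 7)²) = 1/(45238 + (5*(4 + 4) + 7)²) = 1/(45238 + (5*8 + 7)²) = 1/(45238 + (40 + 7)²) = 1/(45238 + 47²) = 1/(45238 + 2209) = 1/47447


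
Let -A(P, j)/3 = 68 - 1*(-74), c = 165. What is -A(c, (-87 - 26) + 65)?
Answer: 426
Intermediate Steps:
A(P, j) = -426 (A(P, j) = -3*(68 - 1*(-74)) = -3*(68 + 74) = -3*142 = -426)
-A(c, (-87 - 26) + 65) = -1*(-426) = 426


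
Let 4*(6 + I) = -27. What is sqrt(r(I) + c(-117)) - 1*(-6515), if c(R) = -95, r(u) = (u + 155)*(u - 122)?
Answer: 6515 + I*sqrt(308211)/4 ≈ 6515.0 + 138.79*I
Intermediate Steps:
I = -51/4 (I = -6 + (1/4)*(-27) = -6 - 27/4 = -51/4 ≈ -12.750)
r(u) = (-122 + u)*(155 + u) (r(u) = (155 + u)*(-122 + u) = (-122 + u)*(155 + u))
sqrt(r(I) + c(-117)) - 1*(-6515) = sqrt((-18910 + (-51/4)**2 + 33*(-51/4)) - 95) - 1*(-6515) = sqrt((-18910 + 2601/16 - 1683/4) - 95) + 6515 = sqrt(-306691/16 - 95) + 6515 = sqrt(-308211/16) + 6515 = I*sqrt(308211)/4 + 6515 = 6515 + I*sqrt(308211)/4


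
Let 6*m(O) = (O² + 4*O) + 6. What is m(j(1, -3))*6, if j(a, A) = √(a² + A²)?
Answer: 16 + 4*√10 ≈ 28.649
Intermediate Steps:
j(a, A) = √(A² + a²)
m(O) = 1 + O²/6 + 2*O/3 (m(O) = ((O² + 4*O) + 6)/6 = (6 + O² + 4*O)/6 = 1 + O²/6 + 2*O/3)
m(j(1, -3))*6 = (1 + (√((-3)² + 1²))²/6 + 2*√((-3)² + 1²)/3)*6 = (1 + (√(9 + 1))²/6 + 2*√(9 + 1)/3)*6 = (1 + (√10)²/6 + 2*√10/3)*6 = (1 + (⅙)*10 + 2*√10/3)*6 = (1 + 5/3 + 2*√10/3)*6 = (8/3 + 2*√10/3)*6 = 16 + 4*√10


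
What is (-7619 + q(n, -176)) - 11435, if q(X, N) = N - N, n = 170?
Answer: -19054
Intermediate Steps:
q(X, N) = 0
(-7619 + q(n, -176)) - 11435 = (-7619 + 0) - 11435 = -7619 - 11435 = -19054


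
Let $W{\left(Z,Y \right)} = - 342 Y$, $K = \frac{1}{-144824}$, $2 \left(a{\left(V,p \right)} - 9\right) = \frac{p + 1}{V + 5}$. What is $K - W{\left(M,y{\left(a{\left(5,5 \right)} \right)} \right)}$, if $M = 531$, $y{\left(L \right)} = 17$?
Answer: $\frac{842006735}{144824} \approx 5814.0$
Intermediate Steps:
$a{\left(V,p \right)} = 9 + \frac{1 + p}{2 \left(5 + V\right)}$ ($a{\left(V,p \right)} = 9 + \frac{\left(p + 1\right) \frac{1}{V + 5}}{2} = 9 + \frac{\left(1 + p\right) \frac{1}{5 + V}}{2} = 9 + \frac{\frac{1}{5 + V} \left(1 + p\right)}{2} = 9 + \frac{1 + p}{2 \left(5 + V\right)}$)
$K = - \frac{1}{144824} \approx -6.9049 \cdot 10^{-6}$
$K - W{\left(M,y{\left(a{\left(5,5 \right)} \right)} \right)} = - \frac{1}{144824} - \left(-342\right) 17 = - \frac{1}{144824} - -5814 = - \frac{1}{144824} + 5814 = \frac{842006735}{144824}$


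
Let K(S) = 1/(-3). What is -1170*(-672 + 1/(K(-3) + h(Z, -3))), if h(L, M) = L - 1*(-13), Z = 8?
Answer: 24371685/31 ≈ 7.8618e+5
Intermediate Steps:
K(S) = -⅓
h(L, M) = 13 + L (h(L, M) = L + 13 = 13 + L)
-1170*(-672 + 1/(K(-3) + h(Z, -3))) = -1170*(-672 + 1/(-⅓ + (13 + 8))) = -1170*(-672 + 1/(-⅓ + 21)) = -1170*(-672 + 1/(62/3)) = -1170*(-672 + 3/62) = -1170*(-41661/62) = 24371685/31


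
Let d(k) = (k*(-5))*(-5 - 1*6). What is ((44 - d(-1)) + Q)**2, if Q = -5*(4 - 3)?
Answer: 8836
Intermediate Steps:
d(k) = 55*k (d(k) = (-5*k)*(-5 - 6) = -5*k*(-11) = 55*k)
Q = -5 (Q = -5*1 = -5)
((44 - d(-1)) + Q)**2 = ((44 - 55*(-1)) - 5)**2 = ((44 - 1*(-55)) - 5)**2 = ((44 + 55) - 5)**2 = (99 - 5)**2 = 94**2 = 8836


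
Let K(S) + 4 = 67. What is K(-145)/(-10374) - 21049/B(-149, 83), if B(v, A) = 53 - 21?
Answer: -5199151/7904 ≈ -657.79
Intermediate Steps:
B(v, A) = 32
K(S) = 63 (K(S) = -4 + 67 = 63)
K(-145)/(-10374) - 21049/B(-149, 83) = 63/(-10374) - 21049/32 = 63*(-1/10374) - 21049*1/32 = -3/494 - 21049/32 = -5199151/7904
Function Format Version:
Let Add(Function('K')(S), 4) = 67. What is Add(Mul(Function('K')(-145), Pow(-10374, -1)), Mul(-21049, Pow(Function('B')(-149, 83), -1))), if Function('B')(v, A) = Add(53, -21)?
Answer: Rational(-5199151, 7904) ≈ -657.79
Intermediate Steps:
Function('B')(v, A) = 32
Function('K')(S) = 63 (Function('K')(S) = Add(-4, 67) = 63)
Add(Mul(Function('K')(-145), Pow(-10374, -1)), Mul(-21049, Pow(Function('B')(-149, 83), -1))) = Add(Mul(63, Pow(-10374, -1)), Mul(-21049, Pow(32, -1))) = Add(Mul(63, Rational(-1, 10374)), Mul(-21049, Rational(1, 32))) = Add(Rational(-3, 494), Rational(-21049, 32)) = Rational(-5199151, 7904)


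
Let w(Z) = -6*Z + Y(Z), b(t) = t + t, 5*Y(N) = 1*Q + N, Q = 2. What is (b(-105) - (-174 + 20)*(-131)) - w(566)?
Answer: -85508/5 ≈ -17102.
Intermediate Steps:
Y(N) = ⅖ + N/5 (Y(N) = (1*2 + N)/5 = (2 + N)/5 = ⅖ + N/5)
b(t) = 2*t
w(Z) = ⅖ - 29*Z/5 (w(Z) = -6*Z + (⅖ + Z/5) = ⅖ - 29*Z/5)
(b(-105) - (-174 + 20)*(-131)) - w(566) = (2*(-105) - (-174 + 20)*(-131)) - (⅖ - 29/5*566) = (-210 - (-154)*(-131)) - (⅖ - 16414/5) = (-210 - 1*20174) - 1*(-16412/5) = (-210 - 20174) + 16412/5 = -20384 + 16412/5 = -85508/5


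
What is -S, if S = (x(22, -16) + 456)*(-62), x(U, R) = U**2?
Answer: 58280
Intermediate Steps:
S = -58280 (S = (22**2 + 456)*(-62) = (484 + 456)*(-62) = 940*(-62) = -58280)
-S = -1*(-58280) = 58280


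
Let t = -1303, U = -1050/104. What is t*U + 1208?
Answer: 746891/52 ≈ 14363.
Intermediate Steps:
U = -525/52 (U = -1050*1/104 = -525/52 ≈ -10.096)
t*U + 1208 = -1303*(-525/52) + 1208 = 684075/52 + 1208 = 746891/52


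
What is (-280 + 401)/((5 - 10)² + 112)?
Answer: 121/137 ≈ 0.88321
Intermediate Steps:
(-280 + 401)/((5 - 10)² + 112) = 121/((-5)² + 112) = 121/(25 + 112) = 121/137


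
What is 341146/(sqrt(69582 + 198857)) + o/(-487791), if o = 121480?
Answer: -121480/487791 + 341146*sqrt(268439)/268439 ≈ 658.19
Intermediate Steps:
341146/(sqrt(69582 + 198857)) + o/(-487791) = 341146/(sqrt(69582 + 198857)) + 121480/(-487791) = 341146/(sqrt(268439)) + 121480*(-1/487791) = 341146*(sqrt(268439)/268439) - 121480/487791 = 341146*sqrt(268439)/268439 - 121480/487791 = -121480/487791 + 341146*sqrt(268439)/268439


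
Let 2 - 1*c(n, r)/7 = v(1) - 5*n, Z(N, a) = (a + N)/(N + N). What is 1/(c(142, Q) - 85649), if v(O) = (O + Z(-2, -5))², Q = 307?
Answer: -16/1291487 ≈ -1.2389e-5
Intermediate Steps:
Z(N, a) = (N + a)/(2*N) (Z(N, a) = (N + a)/((2*N)) = (N + a)*(1/(2*N)) = (N + a)/(2*N))
v(O) = (7/4 + O)² (v(O) = (O + (½)*(-2 - 5)/(-2))² = (O + (½)*(-½)*(-7))² = (O + 7/4)² = (7/4 + O)²)
c(n, r) = -623/16 + 35*n (c(n, r) = 14 - 7*((7 + 4*1)²/16 - 5*n) = 14 - 7*((7 + 4)²/16 - 5*n) = 14 - 7*((1/16)*11² - 5*n) = 14 - 7*((1/16)*121 - 5*n) = 14 - 7*(121/16 - 5*n) = 14 + (-847/16 + 35*n) = -623/16 + 35*n)
1/(c(142, Q) - 85649) = 1/((-623/16 + 35*142) - 85649) = 1/((-623/16 + 4970) - 85649) = 1/(78897/16 - 85649) = 1/(-1291487/16) = -16/1291487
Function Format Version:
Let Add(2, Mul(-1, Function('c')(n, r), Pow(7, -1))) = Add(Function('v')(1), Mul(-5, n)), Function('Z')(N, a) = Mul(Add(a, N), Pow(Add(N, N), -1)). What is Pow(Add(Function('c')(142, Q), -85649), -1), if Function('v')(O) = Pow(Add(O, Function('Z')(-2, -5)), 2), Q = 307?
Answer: Rational(-16, 1291487) ≈ -1.2389e-5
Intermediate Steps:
Function('Z')(N, a) = Mul(Rational(1, 2), Pow(N, -1), Add(N, a)) (Function('Z')(N, a) = Mul(Add(N, a), Pow(Mul(2, N), -1)) = Mul(Add(N, a), Mul(Rational(1, 2), Pow(N, -1))) = Mul(Rational(1, 2), Pow(N, -1), Add(N, a)))
Function('v')(O) = Pow(Add(Rational(7, 4), O), 2) (Function('v')(O) = Pow(Add(O, Mul(Rational(1, 2), Pow(-2, -1), Add(-2, -5))), 2) = Pow(Add(O, Mul(Rational(1, 2), Rational(-1, 2), -7)), 2) = Pow(Add(O, Rational(7, 4)), 2) = Pow(Add(Rational(7, 4), O), 2))
Function('c')(n, r) = Add(Rational(-623, 16), Mul(35, n)) (Function('c')(n, r) = Add(14, Mul(-7, Add(Mul(Rational(1, 16), Pow(Add(7, Mul(4, 1)), 2)), Mul(-5, n)))) = Add(14, Mul(-7, Add(Mul(Rational(1, 16), Pow(Add(7, 4), 2)), Mul(-5, n)))) = Add(14, Mul(-7, Add(Mul(Rational(1, 16), Pow(11, 2)), Mul(-5, n)))) = Add(14, Mul(-7, Add(Mul(Rational(1, 16), 121), Mul(-5, n)))) = Add(14, Mul(-7, Add(Rational(121, 16), Mul(-5, n)))) = Add(14, Add(Rational(-847, 16), Mul(35, n))) = Add(Rational(-623, 16), Mul(35, n)))
Pow(Add(Function('c')(142, Q), -85649), -1) = Pow(Add(Add(Rational(-623, 16), Mul(35, 142)), -85649), -1) = Pow(Add(Add(Rational(-623, 16), 4970), -85649), -1) = Pow(Add(Rational(78897, 16), -85649), -1) = Pow(Rational(-1291487, 16), -1) = Rational(-16, 1291487)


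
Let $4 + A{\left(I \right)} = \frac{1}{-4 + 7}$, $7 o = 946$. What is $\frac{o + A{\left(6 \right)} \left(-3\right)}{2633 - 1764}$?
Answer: $\frac{93}{553} \approx 0.16817$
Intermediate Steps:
$o = \frac{946}{7}$ ($o = \frac{1}{7} \cdot 946 = \frac{946}{7} \approx 135.14$)
$A{\left(I \right)} = - \frac{11}{3}$ ($A{\left(I \right)} = -4 + \frac{1}{-4 + 7} = -4 + \frac{1}{3} = - \frac{11}{3}$)
$\frac{o + A{\left(6 \right)} \left(-3\right)}{2633 - 1764} = \frac{\frac{946}{7} - -11}{2633 - 1764} = \frac{\frac{946}{7} + 11}{869} = \frac{1023}{7} \cdot \frac{1}{869} = \frac{93}{553}$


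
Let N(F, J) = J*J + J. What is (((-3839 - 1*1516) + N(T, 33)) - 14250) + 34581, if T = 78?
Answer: 16098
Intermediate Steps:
N(F, J) = J + J² (N(F, J) = J² + J = J + J²)
(((-3839 - 1*1516) + N(T, 33)) - 14250) + 34581 = (((-3839 - 1*1516) + 33*(1 + 33)) - 14250) + 34581 = (((-3839 - 1516) + 33*34) - 14250) + 34581 = ((-5355 + 1122) - 14250) + 34581 = (-4233 - 14250) + 34581 = -18483 + 34581 = 16098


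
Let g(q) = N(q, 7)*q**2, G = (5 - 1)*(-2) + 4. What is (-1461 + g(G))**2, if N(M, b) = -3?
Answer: 2277081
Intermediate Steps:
G = -4 (G = 4*(-2) + 4 = -8 + 4 = -4)
g(q) = -3*q**2
(-1461 + g(G))**2 = (-1461 - 3*(-4)**2)**2 = (-1461 - 3*16)**2 = (-1461 - 48)**2 = (-1509)**2 = 2277081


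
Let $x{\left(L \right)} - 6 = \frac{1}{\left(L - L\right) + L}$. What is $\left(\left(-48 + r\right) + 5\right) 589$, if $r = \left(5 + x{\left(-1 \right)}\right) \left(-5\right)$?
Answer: $-54777$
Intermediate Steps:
$x{\left(L \right)} = 6 + \frac{1}{L}$ ($x{\left(L \right)} = 6 + \frac{1}{\left(L - L\right) + L} = 6 + \frac{1}{0 + L} = 6 + \frac{1}{L}$)
$r = -50$ ($r = \left(5 + \left(6 + \frac{1}{-1}\right)\right) \left(-5\right) = \left(5 + \left(6 - 1\right)\right) \left(-5\right) = \left(5 + 5\right) \left(-5\right) = 10 \left(-5\right) = -50$)
$\left(\left(-48 + r\right) + 5\right) 589 = \left(\left(-48 - 50\right) + 5\right) 589 = \left(-98 + 5\right) 589 = \left(-93\right) 589 = -54777$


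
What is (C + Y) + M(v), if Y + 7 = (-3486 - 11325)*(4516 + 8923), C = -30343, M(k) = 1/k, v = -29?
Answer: -5773185992/29 ≈ -1.9908e+8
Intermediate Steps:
Y = -199045036 (Y = -7 + (-3486 - 11325)*(4516 + 8923) = -7 - 14811*13439 = -7 - 199045029 = -199045036)
(C + Y) + M(v) = (-30343 - 199045036) + 1/(-29) = -199075379 - 1/29 = -5773185992/29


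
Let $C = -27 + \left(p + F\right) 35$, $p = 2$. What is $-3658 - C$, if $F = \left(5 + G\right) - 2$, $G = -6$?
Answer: $-3596$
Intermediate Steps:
$F = -3$ ($F = \left(5 - 6\right) - 2 = -1 - 2 = -3$)
$C = -62$ ($C = -27 + \left(2 - 3\right) 35 = -27 - 35 = -62$)
$-3658 - C = -3658 - -62 = -3658 + 62 = -3596$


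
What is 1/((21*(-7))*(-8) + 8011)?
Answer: 1/9187 ≈ 0.00010885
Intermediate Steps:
1/((21*(-7))*(-8) + 8011) = 1/(-147*(-8) + 8011) = 1/(1176 + 8011) = 1/9187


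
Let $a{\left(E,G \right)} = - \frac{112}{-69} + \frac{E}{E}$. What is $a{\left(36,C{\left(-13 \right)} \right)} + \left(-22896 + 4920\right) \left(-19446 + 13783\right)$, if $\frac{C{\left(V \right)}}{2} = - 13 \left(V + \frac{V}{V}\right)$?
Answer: $\frac{7024068253}{69} \approx 1.018 \cdot 10^{8}$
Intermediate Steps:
$C{\left(V \right)} = -26 - 26 V$ ($C{\left(V \right)} = 2 \left(- 13 \left(V + \frac{V}{V}\right)\right) = 2 \left(- 13 \left(V + 1\right)\right) = 2 \left(- 13 \left(1 + V\right)\right) = 2 \left(-13 - 13 V\right) = -26 - 26 V$)
$a{\left(E,G \right)} = \frac{181}{69}$ ($a{\left(E,G \right)} = \left(-112\right) \left(- \frac{1}{69}\right) + 1 = \frac{112}{69} + 1 = \frac{181}{69}$)
$a{\left(36,C{\left(-13 \right)} \right)} + \left(-22896 + 4920\right) \left(-19446 + 13783\right) = \frac{181}{69} + \left(-22896 + 4920\right) \left(-19446 + 13783\right) = \frac{181}{69} - -101798088 = \frac{181}{69} + 101798088 = \frac{7024068253}{69}$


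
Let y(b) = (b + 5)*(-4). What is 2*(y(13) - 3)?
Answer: -150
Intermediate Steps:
y(b) = -20 - 4*b (y(b) = (5 + b)*(-4) = -20 - 4*b)
2*(y(13) - 3) = 2*((-20 - 4*13) - 3) = 2*((-20 - 52) - 3) = 2*(-72 - 3) = 2*(-75) = -150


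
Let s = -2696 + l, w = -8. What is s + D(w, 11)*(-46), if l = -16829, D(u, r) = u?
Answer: -19157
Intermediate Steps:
s = -19525 (s = -2696 - 16829 = -19525)
s + D(w, 11)*(-46) = -19525 - 8*(-46) = -19525 + 368 = -19157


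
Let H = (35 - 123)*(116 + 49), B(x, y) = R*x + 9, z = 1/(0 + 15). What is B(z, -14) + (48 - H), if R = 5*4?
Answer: 43735/3 ≈ 14578.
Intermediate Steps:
z = 1/15 ≈ 0.066667
R = 20
B(x, y) = 9 + 20*x (B(x, y) = 20*x + 9 = 9 + 20*x)
H = -14520 (H = -88*165 = -14520)
B(z, -14) + (48 - H) = (9 + 20*(1/15)) + (48 - 1*(-14520)) = (9 + 4/3) + (48 + 14520) = 31/3 + 14568 = 43735/3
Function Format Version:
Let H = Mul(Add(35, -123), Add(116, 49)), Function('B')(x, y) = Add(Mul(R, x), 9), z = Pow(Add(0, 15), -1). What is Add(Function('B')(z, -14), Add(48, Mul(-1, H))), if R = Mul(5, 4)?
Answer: Rational(43735, 3) ≈ 14578.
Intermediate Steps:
z = Rational(1, 15) (z = Pow(15, -1) = Rational(1, 15) ≈ 0.066667)
R = 20
Function('B')(x, y) = Add(9, Mul(20, x)) (Function('B')(x, y) = Add(Mul(20, x), 9) = Add(9, Mul(20, x)))
H = -14520 (H = Mul(-88, 165) = -14520)
Add(Function('B')(z, -14), Add(48, Mul(-1, H))) = Add(Add(9, Mul(20, Rational(1, 15))), Add(48, Mul(-1, -14520))) = Add(Add(9, Rational(4, 3)), Add(48, 14520)) = Add(Rational(31, 3), 14568) = Rational(43735, 3)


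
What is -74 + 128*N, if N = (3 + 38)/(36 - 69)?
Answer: -7690/33 ≈ -233.03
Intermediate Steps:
N = -41/33 (N = 41/(-33) = 41*(-1/33) = -41/33 ≈ -1.2424)
-74 + 128*N = -74 + 128*(-41/33) = -74 - 5248/33 = -7690/33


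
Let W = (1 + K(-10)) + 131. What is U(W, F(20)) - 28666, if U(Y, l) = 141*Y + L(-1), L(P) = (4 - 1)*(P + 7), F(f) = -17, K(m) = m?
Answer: -11446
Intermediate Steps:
L(P) = 21 + 3*P (L(P) = 3*(7 + P) = 21 + 3*P)
W = 122 (W = (1 - 10) + 131 = -9 + 131 = 122)
U(Y, l) = 18 + 141*Y (U(Y, l) = 141*Y + (21 + 3*(-1)) = 141*Y + (21 - 3) = 141*Y + 18 = 18 + 141*Y)
U(W, F(20)) - 28666 = (18 + 141*122) - 28666 = (18 + 17202) - 28666 = 17220 - 28666 = -11446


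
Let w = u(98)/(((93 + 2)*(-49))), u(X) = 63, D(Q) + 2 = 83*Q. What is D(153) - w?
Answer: 8443514/665 ≈ 12697.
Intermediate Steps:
D(Q) = -2 + 83*Q
w = -9/665 (w = 63/(((93 + 2)*(-49))) = 63/((95*(-49))) = 63/(-4655) = 63*(-1/4655) = -9/665 ≈ -0.013534)
D(153) - w = (-2 + 83*153) - 1*(-9/665) = (-2 + 12699) + 9/665 = 12697 + 9/665 = 8443514/665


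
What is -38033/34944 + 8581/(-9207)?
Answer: -216674765/107243136 ≈ -2.0204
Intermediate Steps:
-38033/34944 + 8581/(-9207) = -38033*1/34944 + 8581*(-1/9207) = -38033/34944 - 8581/9207 = -216674765/107243136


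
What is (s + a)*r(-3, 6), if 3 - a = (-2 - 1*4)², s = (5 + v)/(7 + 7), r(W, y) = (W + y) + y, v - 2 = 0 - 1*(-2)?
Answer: -4077/14 ≈ -291.21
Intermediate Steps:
v = 4 (v = 2 + (0 - 1*(-2)) = 2 + (0 + 2) = 2 + 2 = 4)
r(W, y) = W + 2*y
s = 9/14 (s = (5 + 4)/(7 + 7) = 9/14 ≈ 0.64286)
a = -33 (a = 3 - (-2 - 1*4)² = 3 - (-2 - 4)² = 3 - 1*(-6)² = 3 - 1*36 = 3 - 36 = -33)
(s + a)*r(-3, 6) = (9/14 - 33)*(-3 + 2*6) = -453*(-3 + 12)/14 = -453/14*9 = -4077/14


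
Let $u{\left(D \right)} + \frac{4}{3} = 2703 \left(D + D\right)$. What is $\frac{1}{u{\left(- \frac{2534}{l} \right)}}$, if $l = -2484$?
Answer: $\frac{207}{1141291} \approx 0.00018137$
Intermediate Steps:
$u{\left(D \right)} = - \frac{4}{3} + 5406 D$ ($u{\left(D \right)} = - \frac{4}{3} + 2703 \left(D + D\right) = - \frac{4}{3} + 2703 \cdot 2 D = - \frac{4}{3} + 5406 D$)
$\frac{1}{u{\left(- \frac{2534}{l} \right)}} = \frac{1}{- \frac{4}{3} + 5406 \left(- \frac{2534}{-2484}\right)} = \frac{1}{- \frac{4}{3} + 5406 \left(\left(-2534\right) \left(- \frac{1}{2484}\right)\right)} = \frac{1}{- \frac{4}{3} + 5406 \cdot \frac{1267}{1242}} = \frac{1}{- \frac{4}{3} + \frac{1141567}{207}} = \frac{1}{\frac{1141291}{207}} = \frac{207}{1141291}$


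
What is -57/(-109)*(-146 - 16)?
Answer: -9234/109 ≈ -84.716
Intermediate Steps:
-57/(-109)*(-146 - 16) = -57*(-1/109)*(-162) = -(-57)*(-162)/109 = -1*9234/109 = -9234/109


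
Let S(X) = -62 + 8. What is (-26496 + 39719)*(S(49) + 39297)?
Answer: 518910189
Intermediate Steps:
S(X) = -54
(-26496 + 39719)*(S(49) + 39297) = (-26496 + 39719)*(-54 + 39297) = 13223*39243 = 518910189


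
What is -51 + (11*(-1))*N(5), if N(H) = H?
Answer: -106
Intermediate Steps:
-51 + (11*(-1))*N(5) = -51 + (11*(-1))*5 = -51 - 11*5 = -51 - 55 = -106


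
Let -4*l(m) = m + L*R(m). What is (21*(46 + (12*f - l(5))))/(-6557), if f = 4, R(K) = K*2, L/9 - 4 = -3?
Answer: -9891/26228 ≈ -0.37712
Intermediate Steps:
L = 9 (L = 36 + 9*(-3) = 36 - 27 = 9)
R(K) = 2*K
l(m) = -19*m/4 (l(m) = -(m + 9*(2*m))/4 = -(m + 18*m)/4 = -19*m/4)
(21*(46 + (12*f - l(5))))/(-6557) = (21*(46 + (12*4 - (-19)*5/4)))/(-6557) = (21*(46 + (48 - 1*(-95/4))))*(-1/6557) = (21*(46 + (48 + 95/4)))*(-1/6557) = (21*(46 + 287/4))*(-1/6557) = (21*(471/4))*(-1/6557) = (9891/4)*(-1/6557) = -9891/26228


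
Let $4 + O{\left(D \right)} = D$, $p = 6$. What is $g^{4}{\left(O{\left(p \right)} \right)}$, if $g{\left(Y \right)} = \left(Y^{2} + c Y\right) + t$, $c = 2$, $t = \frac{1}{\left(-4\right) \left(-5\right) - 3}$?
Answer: $\frac{352275361}{83521} \approx 4217.8$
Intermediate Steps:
$O{\left(D \right)} = -4 + D$
$t = \frac{1}{17}$ ($t = \frac{1}{20 - 3} = \frac{1}{17} \approx 0.058824$)
$g{\left(Y \right)} = \frac{1}{17} + Y^{2} + 2 Y$ ($g{\left(Y \right)} = \left(Y^{2} + 2 Y\right) + \frac{1}{17} = \frac{1}{17} + Y^{2} + 2 Y$)
$g^{4}{\left(O{\left(p \right)} \right)} = \left(\frac{1}{17} + \left(-4 + 6\right)^{2} + 2 \left(-4 + 6\right)\right)^{4} = \left(\frac{1}{17} + 2^{2} + 2 \cdot 2\right)^{4} = \left(\frac{1}{17} + 4 + 4\right)^{4} = \left(\frac{137}{17}\right)^{4} = \frac{352275361}{83521}$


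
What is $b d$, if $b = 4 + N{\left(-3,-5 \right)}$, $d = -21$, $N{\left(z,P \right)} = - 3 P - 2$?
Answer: $-357$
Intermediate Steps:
$N{\left(z,P \right)} = -2 - 3 P$
$b = 17$ ($b = 4 - -13 = 4 + \left(-2 + 15\right) = 4 + 13 = 17$)
$b d = 17 \left(-21\right) = -357$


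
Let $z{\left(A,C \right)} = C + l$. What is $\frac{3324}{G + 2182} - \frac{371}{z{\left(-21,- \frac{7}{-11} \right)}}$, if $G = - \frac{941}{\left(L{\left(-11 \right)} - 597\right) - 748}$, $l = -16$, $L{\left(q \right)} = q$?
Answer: $\frac{12840411509}{500194877} \approx 25.671$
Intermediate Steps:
$z{\left(A,C \right)} = -16 + C$ ($z{\left(A,C \right)} = C - 16 = -16 + C$)
$G = \frac{941}{1356}$ ($G = - \frac{941}{\left(-11 - 597\right) - 748} = - \frac{941}{-608 - 748} = - \frac{941}{-1356} = \left(-941\right) \left(- \frac{1}{1356}\right) = \frac{941}{1356} \approx 0.69395$)
$\frac{3324}{G + 2182} - \frac{371}{z{\left(-21,- \frac{7}{-11} \right)}} = \frac{3324}{\frac{941}{1356} + 2182} - \frac{371}{-16 - \frac{7}{-11}} = \frac{3324}{\frac{2959733}{1356}} - \frac{371}{-16 - - \frac{7}{11}} = 3324 \cdot \frac{1356}{2959733} - \frac{371}{-16 + \frac{7}{11}} = \frac{4507344}{2959733} - \frac{371}{- \frac{169}{11}} = \frac{4507344}{2959733} - - \frac{4081}{169} = \frac{4507344}{2959733} + \frac{4081}{169} = \frac{12840411509}{500194877}$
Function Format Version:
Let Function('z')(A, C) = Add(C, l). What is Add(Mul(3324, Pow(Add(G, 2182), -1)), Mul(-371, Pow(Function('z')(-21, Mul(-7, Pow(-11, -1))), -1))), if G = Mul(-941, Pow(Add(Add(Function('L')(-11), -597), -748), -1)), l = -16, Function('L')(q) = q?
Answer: Rational(12840411509, 500194877) ≈ 25.671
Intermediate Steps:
Function('z')(A, C) = Add(-16, C) (Function('z')(A, C) = Add(C, -16) = Add(-16, C))
G = Rational(941, 1356) (G = Mul(-941, Pow(Add(Add(-11, -597), -748), -1)) = Mul(-941, Pow(Add(-608, -748), -1)) = Mul(-941, Pow(-1356, -1)) = Mul(-941, Rational(-1, 1356)) = Rational(941, 1356) ≈ 0.69395)
Add(Mul(3324, Pow(Add(G, 2182), -1)), Mul(-371, Pow(Function('z')(-21, Mul(-7, Pow(-11, -1))), -1))) = Add(Mul(3324, Pow(Add(Rational(941, 1356), 2182), -1)), Mul(-371, Pow(Add(-16, Mul(-7, Pow(-11, -1))), -1))) = Add(Mul(3324, Pow(Rational(2959733, 1356), -1)), Mul(-371, Pow(Add(-16, Mul(-7, Rational(-1, 11))), -1))) = Add(Mul(3324, Rational(1356, 2959733)), Mul(-371, Pow(Add(-16, Rational(7, 11)), -1))) = Add(Rational(4507344, 2959733), Mul(-371, Pow(Rational(-169, 11), -1))) = Add(Rational(4507344, 2959733), Mul(-371, Rational(-11, 169))) = Add(Rational(4507344, 2959733), Rational(4081, 169)) = Rational(12840411509, 500194877)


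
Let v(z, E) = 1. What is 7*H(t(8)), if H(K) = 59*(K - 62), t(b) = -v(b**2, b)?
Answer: -26019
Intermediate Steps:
t(b) = -1 (t(b) = -1*1 = -1)
H(K) = -3658 + 59*K (H(K) = 59*(-62 + K) = -3658 + 59*K)
7*H(t(8)) = 7*(-3658 + 59*(-1)) = 7*(-3658 - 59) = 7*(-3717) = -26019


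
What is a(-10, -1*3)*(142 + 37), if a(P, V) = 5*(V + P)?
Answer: -11635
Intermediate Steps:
a(P, V) = 5*P + 5*V (a(P, V) = 5*(P + V) = 5*P + 5*V)
a(-10, -1*3)*(142 + 37) = (5*(-10) + 5*(-1*3))*(142 + 37) = (-50 + 5*(-3))*179 = (-50 - 15)*179 = -65*179 = -11635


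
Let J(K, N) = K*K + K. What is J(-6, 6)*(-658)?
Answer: -19740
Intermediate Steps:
J(K, N) = K + K**2 (J(K, N) = K**2 + K = K + K**2)
J(-6, 6)*(-658) = -6*(1 - 6)*(-658) = -6*(-5)*(-658) = 30*(-658) = -19740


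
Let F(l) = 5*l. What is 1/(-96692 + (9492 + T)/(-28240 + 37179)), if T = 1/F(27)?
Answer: -1206765/116683239959 ≈ -1.0342e-5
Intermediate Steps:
T = 1/135 (T = 1/(5*27) = 1/135 ≈ 0.0074074)
1/(-96692 + (9492 + T)/(-28240 + 37179)) = 1/(-96692 + (9492 + 1/135)/(-28240 + 37179)) = 1/(-96692 + (1281421/135)/8939) = 1/(-96692 + (1281421/135)*(1/8939)) = 1/(-96692 + 1281421/1206765) = 1/(-116683239959/1206765) = -1206765/116683239959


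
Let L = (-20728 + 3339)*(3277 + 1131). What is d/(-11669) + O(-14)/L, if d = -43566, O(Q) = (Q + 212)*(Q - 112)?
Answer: 834914009301/223609289582 ≈ 3.7338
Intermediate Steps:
O(Q) = (-112 + Q)*(212 + Q) (O(Q) = (212 + Q)*(-112 + Q) = (-112 + Q)*(212 + Q))
L = -76650712 (L = -17389*4408 = -76650712)
d/(-11669) + O(-14)/L = -43566/(-11669) + (-23744 + (-14)² + 100*(-14))/(-76650712) = -43566*(-1/11669) + (-23744 + 196 - 1400)*(-1/76650712) = 43566/11669 - 24948*(-1/76650712) = 43566/11669 + 6237/19162678 = 834914009301/223609289582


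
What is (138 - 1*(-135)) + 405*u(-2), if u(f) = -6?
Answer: -2157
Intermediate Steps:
(138 - 1*(-135)) + 405*u(-2) = (138 - 1*(-135)) + 405*(-6) = (138 + 135) - 2430 = 273 - 2430 = -2157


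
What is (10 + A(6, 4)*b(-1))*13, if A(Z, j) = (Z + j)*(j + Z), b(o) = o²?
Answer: 1430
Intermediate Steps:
A(Z, j) = (Z + j)² (A(Z, j) = (Z + j)*(Z + j) = (Z + j)²)
(10 + A(6, 4)*b(-1))*13 = (10 + (6 + 4)²*(-1)²)*13 = (10 + 10²*1)*13 = (10 + 100*1)*13 = (10 + 100)*13 = 110*13 = 1430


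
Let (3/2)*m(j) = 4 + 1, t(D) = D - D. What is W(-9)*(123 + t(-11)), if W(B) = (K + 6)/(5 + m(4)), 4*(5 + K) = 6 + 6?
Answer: 1476/25 ≈ 59.040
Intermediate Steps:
K = -2 (K = -5 + (6 + 6)/4 = -5 + (¼)*12 = -5 + 3 = -2)
t(D) = 0
m(j) = 10/3 (m(j) = 2*(4 + 1)/3 = (⅔)*5 = 10/3)
W(B) = 12/25 (W(B) = (-2 + 6)/(5 + 10/3) = 4/(25/3) = 4*(3/25) = 12/25)
W(-9)*(123 + t(-11)) = 12*(123 + 0)/25 = (12/25)*123 = 1476/25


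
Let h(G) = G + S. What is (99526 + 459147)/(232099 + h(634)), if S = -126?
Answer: 558673/232607 ≈ 2.4018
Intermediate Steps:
h(G) = -126 + G (h(G) = G - 126 = -126 + G)
(99526 + 459147)/(232099 + h(634)) = (99526 + 459147)/(232099 + (-126 + 634)) = 558673/(232099 + 508) = 558673/232607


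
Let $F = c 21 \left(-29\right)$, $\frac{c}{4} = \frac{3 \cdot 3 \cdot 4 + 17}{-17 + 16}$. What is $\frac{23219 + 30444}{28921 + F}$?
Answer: $\frac{53663}{158029} \approx 0.33958$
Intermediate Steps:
$c = -212$ ($c = 4 \frac{3 \cdot 3 \cdot 4 + 17}{-17 + 16} = 4 \frac{9 \cdot 4 + 17}{-1} = 4 \left(36 + 17\right) \left(-1\right) = 4 \cdot 53 \left(-1\right) = 4 \left(-53\right) = -212$)
$F = 129108$ ($F = \left(-212\right) 21 \left(-29\right) = \left(-4452\right) \left(-29\right) = 129108$)
$\frac{23219 + 30444}{28921 + F} = \frac{23219 + 30444}{28921 + 129108} = \frac{53663}{158029}$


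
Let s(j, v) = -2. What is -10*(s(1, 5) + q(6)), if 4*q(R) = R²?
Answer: -70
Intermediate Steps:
q(R) = R²/4
-10*(s(1, 5) + q(6)) = -10*(-2 + (¼)*6²) = -10*(-2 + (¼)*36) = -10*(-2 + 9) = -10*7 = -70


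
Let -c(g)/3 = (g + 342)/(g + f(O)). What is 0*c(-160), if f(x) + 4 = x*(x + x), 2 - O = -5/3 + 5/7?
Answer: 0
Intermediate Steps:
O = 62/21 (O = 2 - (-5/3 + 5/7) = 2 - 1*(-20/21) = 2 + 20/21 = 62/21 ≈ 2.9524)
f(x) = -4 + 2*x**2 (f(x) = -4 + x*(x + x) = -4 + x*(2*x) = -4 + 2*x**2)
c(g) = -3*(342 + g)/(5924/441 + g) (c(g) = -3*(g + 342)/(g + (-4 + 2*(62/21)**2)) = -3*(342 + g)/(g + (-4 + 2*(3844/441))) = -3*(342 + g)/(g + (-4 + 7688/441)) = -3*(342 + g)/(g + 5924/441) = -3*(342 + g)/(5924/441 + g))
0*c(-160) = 0*(1323*(-342 - 1*(-160))/(5924 + 441*(-160))) = 0*(1323*(-342 + 160)/(5924 - 70560)) = 0*(1323*(-182)/(-64636)) = 0*(1323*(-1/64636)*(-182)) = 0*(9261/2486) = 0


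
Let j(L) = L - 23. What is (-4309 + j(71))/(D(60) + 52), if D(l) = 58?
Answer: -4261/110 ≈ -38.736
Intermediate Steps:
j(L) = -23 + L
(-4309 + j(71))/(D(60) + 52) = (-4309 + (-23 + 71))/(58 + 52) = (-4309 + 48)/110 = -4261*1/110 = -4261/110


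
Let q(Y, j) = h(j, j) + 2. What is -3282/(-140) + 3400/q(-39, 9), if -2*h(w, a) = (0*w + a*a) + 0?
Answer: -49949/770 ≈ -64.869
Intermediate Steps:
h(w, a) = -a²/2 (h(w, a) = -((0*w + a*a) + 0)/2 = -((0 + a²) + 0)/2 = -(a² + 0)/2 = -a²/2)
q(Y, j) = 2 - j²/2 (q(Y, j) = -j²/2 + 2 = 2 - j²/2)
-3282/(-140) + 3400/q(-39, 9) = -3282/(-140) + 3400/(2 - ½*9²) = -3282*(-1/140) + 3400/(2 - ½*81) = 1641/70 + 3400/(2 - 81/2) = 1641/70 + 3400/(-77/2) = 1641/70 + 3400*(-2/77) = 1641/70 - 6800/77 = -49949/770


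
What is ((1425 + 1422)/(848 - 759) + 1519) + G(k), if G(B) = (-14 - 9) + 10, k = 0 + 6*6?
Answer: 136881/89 ≈ 1538.0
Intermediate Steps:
k = 36 (k = 0 + 36 = 36)
G(B) = -13 (G(B) = -23 + 10 = -13)
((1425 + 1422)/(848 - 759) + 1519) + G(k) = ((1425 + 1422)/(848 - 759) + 1519) - 13 = (2847/89 + 1519) - 13 = 138038/89 - 13 = 136881/89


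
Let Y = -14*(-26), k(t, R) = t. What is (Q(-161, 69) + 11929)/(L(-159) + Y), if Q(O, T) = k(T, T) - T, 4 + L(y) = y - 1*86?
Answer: 11929/115 ≈ 103.73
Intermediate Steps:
L(y) = -90 + y (L(y) = -4 + (y - 1*86) = -4 + (y - 86) = -4 + (-86 + y) = -90 + y)
Q(O, T) = 0 (Q(O, T) = T - T = 0)
Y = 364
(Q(-161, 69) + 11929)/(L(-159) + Y) = (0 + 11929)/((-90 - 159) + 364) = 11929/(-249 + 364) = 11929/115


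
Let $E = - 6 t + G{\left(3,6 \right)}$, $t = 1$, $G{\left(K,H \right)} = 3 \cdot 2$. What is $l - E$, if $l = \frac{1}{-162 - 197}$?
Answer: $- \frac{1}{359} \approx -0.0027855$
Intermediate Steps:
$G{\left(K,H \right)} = 6$
$l = - \frac{1}{359}$ ($l = \frac{1}{-359} = - \frac{1}{359} \approx -0.0027855$)
$E = 0$ ($E = \left(-6\right) 1 + 6 = -6 + 6 = 0$)
$l - E = - \frac{1}{359} - 0 = - \frac{1}{359} + 0 = - \frac{1}{359}$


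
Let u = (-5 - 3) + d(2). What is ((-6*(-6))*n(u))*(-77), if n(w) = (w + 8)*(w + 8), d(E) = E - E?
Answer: 0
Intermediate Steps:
d(E) = 0
u = -8 (u = (-5 - 3) + 0 = -8 + 0 = -8)
n(w) = (8 + w)² (n(w) = (8 + w)*(8 + w) = (8 + w)²)
((-6*(-6))*n(u))*(-77) = ((-6*(-6))*(8 - 8)²)*(-77) = (36*0²)*(-77) = (36*0)*(-77) = 0*(-77) = 0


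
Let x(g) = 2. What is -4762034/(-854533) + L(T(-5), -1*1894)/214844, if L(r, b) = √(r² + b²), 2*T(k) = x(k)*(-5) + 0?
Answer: 4762034/854533 + √3587261/214844 ≈ 5.5815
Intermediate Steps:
T(k) = -5 (T(k) = (2*(-5) + 0)/2 = (-10 + 0)/2 = (½)*(-10) = -5)
L(r, b) = √(b² + r²)
-4762034/(-854533) + L(T(-5), -1*1894)/214844 = -4762034/(-854533) + √((-1*1894)² + (-5)²)/214844 = -4762034*(-1/854533) + √((-1894)² + 25)*(1/214844) = 4762034/854533 + √(3587236 + 25)*(1/214844) = 4762034/854533 + √3587261*(1/214844) = 4762034/854533 + √3587261/214844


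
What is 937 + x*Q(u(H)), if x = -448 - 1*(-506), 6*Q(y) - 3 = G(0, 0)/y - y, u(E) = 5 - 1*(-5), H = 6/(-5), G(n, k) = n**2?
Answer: 2608/3 ≈ 869.33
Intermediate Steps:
H = -6/5 (H = 6*(-1/5) = -6/5 ≈ -1.2000)
u(E) = 10 (u(E) = 5 + 5 = 10)
Q(y) = 1/2 - y/6 (Q(y) = 1/2 + (0**2/y - y)/6 = 1/2 + (0/y - y)/6 = 1/2 + (0 - y)/6 = 1/2 + (-y)/6 = 1/2 - y/6)
x = 58 (x = -448 + 506 = 58)
937 + x*Q(u(H)) = 937 + 58*(1/2 - 1/6*10) = 937 + 58*(1/2 - 5/3) = 937 + 58*(-7/6) = 937 - 203/3 = 2608/3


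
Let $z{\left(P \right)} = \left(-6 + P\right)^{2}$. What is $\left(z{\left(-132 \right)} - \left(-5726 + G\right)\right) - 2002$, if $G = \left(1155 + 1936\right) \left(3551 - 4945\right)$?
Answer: $4331622$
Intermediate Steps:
$G = -4308854$ ($G = 3091 \left(-1394\right) = -4308854$)
$\left(z{\left(-132 \right)} - \left(-5726 + G\right)\right) - 2002 = \left(\left(-6 - 132\right)^{2} - \left(-5726 - 4308854\right)\right) - 2002 = \left(\left(-138\right)^{2} - -4314580\right) + \left(-2096 + 94\right) = \left(19044 + 4314580\right) - 2002 = 4333624 - 2002 = 4331622$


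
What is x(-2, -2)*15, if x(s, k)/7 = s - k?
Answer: 0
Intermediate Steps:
x(s, k) = -7*k + 7*s (x(s, k) = 7*(s - k) = -7*k + 7*s)
x(-2, -2)*15 = (-7*(-2) + 7*(-2))*15 = (14 - 14)*15 = 0*15 = 0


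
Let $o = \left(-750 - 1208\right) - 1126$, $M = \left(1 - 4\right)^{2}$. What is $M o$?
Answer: $-27756$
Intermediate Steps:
$M = 9$ ($M = \left(-3\right)^{2} = 9$)
$o = -3084$ ($o = \left(-750 - 1208\right) - 1126 = -1958 - 1126 = -3084$)
$M o = 9 \left(-3084\right) = -27756$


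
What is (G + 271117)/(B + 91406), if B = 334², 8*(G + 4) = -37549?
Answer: 2131355/1623696 ≈ 1.3127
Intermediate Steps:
G = -37581/8 (G = -4 + (⅛)*(-37549) = -4 - 37549/8 = -37581/8 ≈ -4697.6)
B = 111556
(G + 271117)/(B + 91406) = (-37581/8 + 271117)/(111556 + 91406) = (2131355/8)/202962 = (2131355/8)*(1/202962) = 2131355/1623696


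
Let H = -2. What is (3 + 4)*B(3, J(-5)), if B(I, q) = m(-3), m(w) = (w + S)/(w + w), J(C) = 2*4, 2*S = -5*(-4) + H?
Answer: -7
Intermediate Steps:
S = 9 (S = (-5*(-4) - 2)/2 = (20 - 2)/2 = (½)*18 = 9)
J(C) = 8
m(w) = (9 + w)/(2*w) (m(w) = (w + 9)/(w + w) = (9 + w)/((2*w)) = (9 + w)*(1/(2*w)) = (9 + w)/(2*w))
B(I, q) = -1 (B(I, q) = (½)*(9 - 3)/(-3) = (½)*(-⅓)*6 = -1)
(3 + 4)*B(3, J(-5)) = (3 + 4)*(-1) = 7*(-1) = -7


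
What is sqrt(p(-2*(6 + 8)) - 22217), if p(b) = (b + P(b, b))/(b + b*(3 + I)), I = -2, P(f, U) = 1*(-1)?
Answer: I*sqrt(17417722)/28 ≈ 149.05*I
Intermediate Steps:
P(f, U) = -1
p(b) = (-1 + b)/(2*b) (p(b) = (b - 1)/(b + b*(3 - 2)) = (-1 + b)/(b + b*1) = (-1 + b)/(b + b) = (-1 + b)/((2*b)) = (-1 + b)*(1/(2*b)) = (-1 + b)/(2*b))
sqrt(p(-2*(6 + 8)) - 22217) = sqrt((-1 - 2*(6 + 8))/(2*((-2*(6 + 8)))) - 22217) = sqrt((-1 - 2*14)/(2*((-2*14))) - 22217) = sqrt((1/2)*(-1 - 28)/(-28) - 22217) = sqrt((1/2)*(-1/28)*(-29) - 22217) = sqrt(29/56 - 22217) = sqrt(-1244123/56) = I*sqrt(17417722)/28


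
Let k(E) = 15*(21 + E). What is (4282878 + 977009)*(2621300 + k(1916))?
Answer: 13940567809885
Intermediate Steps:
k(E) = 315 + 15*E
(4282878 + 977009)*(2621300 + k(1916)) = (4282878 + 977009)*(2621300 + (315 + 15*1916)) = 5259887*(2621300 + (315 + 28740)) = 5259887*(2621300 + 29055) = 5259887*2650355 = 13940567809885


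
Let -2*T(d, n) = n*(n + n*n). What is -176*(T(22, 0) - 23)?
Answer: 4048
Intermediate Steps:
T(d, n) = -n*(n + n²)/2 (T(d, n) = -n*(n + n*n)/2 = -n*(n + n²)/2)
-176*(T(22, 0) - 23) = -176*((½)*0²*(-1 - 1*0) - 23) = -176*((½)*0*(-1 + 0) - 23) = -176*((½)*0*(-1) - 23) = -176*(0 - 23) = -176*(-23) = 4048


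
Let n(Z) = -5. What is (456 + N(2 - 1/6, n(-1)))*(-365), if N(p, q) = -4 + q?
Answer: -163155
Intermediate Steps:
(456 + N(2 - 1/6, n(-1)))*(-365) = (456 + (-4 - 5))*(-365) = (456 - 9)*(-365) = 447*(-365) = -163155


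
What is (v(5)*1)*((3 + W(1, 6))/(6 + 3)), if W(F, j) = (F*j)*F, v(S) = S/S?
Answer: 1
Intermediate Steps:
v(S) = 1
W(F, j) = j*F²
(v(5)*1)*((3 + W(1, 6))/(6 + 3)) = (1*1)*((3 + 6*1²)/(6 + 3)) = 1*((3 + 6*1)/9) = 1*((3 + 6)*(⅑)) = 1*(9*(⅑)) = 1*1 = 1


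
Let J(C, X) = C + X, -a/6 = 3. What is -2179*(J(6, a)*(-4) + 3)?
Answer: -111129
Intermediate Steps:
a = -18 (a = -6*3 = -18)
-2179*(J(6, a)*(-4) + 3) = -2179*((6 - 18)*(-4) + 3) = -2179*(-12*(-4) + 3) = -2179*(48 + 3) = -2179*51 = -111129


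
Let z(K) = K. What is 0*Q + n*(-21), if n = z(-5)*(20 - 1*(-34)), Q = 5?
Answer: 5670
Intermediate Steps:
n = -270 (n = -5*(20 - 1*(-34)) = -5*(20 + 34) = -5*54 = -270)
0*Q + n*(-21) = 0*5 - 270*(-21) = 0 + 5670 = 5670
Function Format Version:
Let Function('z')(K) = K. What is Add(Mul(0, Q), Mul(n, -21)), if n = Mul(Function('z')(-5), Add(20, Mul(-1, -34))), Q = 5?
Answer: 5670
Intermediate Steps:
n = -270 (n = Mul(-5, Add(20, Mul(-1, -34))) = Mul(-5, Add(20, 34)) = Mul(-5, 54) = -270)
Add(Mul(0, Q), Mul(n, -21)) = Add(Mul(0, 5), Mul(-270, -21)) = Add(0, 5670) = 5670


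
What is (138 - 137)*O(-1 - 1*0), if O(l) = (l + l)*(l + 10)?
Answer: -18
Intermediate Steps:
O(l) = 2*l*(10 + l) (O(l) = (2*l)*(10 + l) = 2*l*(10 + l))
(138 - 137)*O(-1 - 1*0) = (138 - 137)*(2*(-1 - 1*0)*(10 + (-1 - 1*0))) = 1*(2*(-1 + 0)*(10 + (-1 + 0))) = 1*(2*(-1)*(10 - 1)) = 1*(2*(-1)*9) = 1*(-18) = -18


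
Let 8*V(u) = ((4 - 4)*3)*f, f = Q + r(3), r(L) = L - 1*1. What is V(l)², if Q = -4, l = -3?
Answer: 0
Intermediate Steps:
r(L) = -1 + L (r(L) = L - 1 = -1 + L)
f = -2 (f = -4 + (-1 + 3) = -4 + 2 = -2)
V(u) = 0 (V(u) = (((4 - 4)*3)*(-2))/8 = ((0*3)*(-2))/8 = (0*(-2))/8 = (⅛)*0 = 0)
V(l)² = 0² = 0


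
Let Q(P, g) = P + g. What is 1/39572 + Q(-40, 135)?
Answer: 3759341/39572 ≈ 95.000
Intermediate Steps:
1/39572 + Q(-40, 135) = 1/39572 + (-40 + 135) = 1/39572 + 95 = 3759341/39572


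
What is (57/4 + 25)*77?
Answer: 12089/4 ≈ 3022.3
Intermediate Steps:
(57/4 + 25)*77 = (157/4)*77 = 12089/4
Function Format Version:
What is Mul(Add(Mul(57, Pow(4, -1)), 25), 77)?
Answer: Rational(12089, 4) ≈ 3022.3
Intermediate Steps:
Mul(Add(Mul(57, Pow(4, -1)), 25), 77) = Mul(Add(Mul(57, Rational(1, 4)), 25), 77) = Mul(Add(Rational(57, 4), 25), 77) = Mul(Rational(157, 4), 77) = Rational(12089, 4)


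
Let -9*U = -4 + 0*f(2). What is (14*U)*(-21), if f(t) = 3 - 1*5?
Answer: -392/3 ≈ -130.67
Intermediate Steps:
f(t) = -2 (f(t) = 3 - 5 = -2)
U = 4/9 (U = -(-4 + 0*(-2))/9 = -(-4 + 0)/9 = -1/9*(-4) = 4/9 ≈ 0.44444)
(14*U)*(-21) = (14*(4/9))*(-21) = (56/9)*(-21) = -392/3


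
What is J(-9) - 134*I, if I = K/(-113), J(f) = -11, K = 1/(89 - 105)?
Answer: -10011/904 ≈ -11.074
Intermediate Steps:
K = -1/16 (K = 1/(-16) = -1/16 ≈ -0.062500)
I = 1/1808 (I = -1/16/(-113) = -1/16*(-1/113) = 1/1808 ≈ 0.00055310)
J(-9) - 134*I = -11 - 134*1/1808 = -11 - 67/904 = -10011/904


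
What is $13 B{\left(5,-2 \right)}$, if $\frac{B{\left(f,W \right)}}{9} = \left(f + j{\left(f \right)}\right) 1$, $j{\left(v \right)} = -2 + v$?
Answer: $936$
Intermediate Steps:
$B{\left(f,W \right)} = -18 + 18 f$ ($B{\left(f,W \right)} = 9 \left(f + \left(-2 + f\right)\right) 1 = 9 \left(-2 + 2 f\right) 1 = 9 \left(-2 + 2 f\right) = -18 + 18 f$)
$13 B{\left(5,-2 \right)} = 13 \left(-18 + 18 \cdot 5\right) = 13 \left(-18 + 90\right) = 13 \cdot 72 = 936$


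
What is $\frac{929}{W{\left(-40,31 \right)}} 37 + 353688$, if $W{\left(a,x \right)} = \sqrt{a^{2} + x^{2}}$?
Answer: $353688 + \frac{34373 \sqrt{2561}}{2561} \approx 3.5437 \cdot 10^{5}$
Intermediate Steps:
$\frac{929}{W{\left(-40,31 \right)}} 37 + 353688 = \frac{929}{\sqrt{\left(-40\right)^{2} + 31^{2}}} \cdot 37 + 353688 = \frac{929}{\sqrt{1600 + 961}} \cdot 37 + 353688 = \frac{929}{\sqrt{2561}} \cdot 37 + 353688 = 929 \frac{\sqrt{2561}}{2561} \cdot 37 + 353688 = \frac{929 \sqrt{2561}}{2561} \cdot 37 + 353688 = \frac{34373 \sqrt{2561}}{2561} + 353688 = 353688 + \frac{34373 \sqrt{2561}}{2561}$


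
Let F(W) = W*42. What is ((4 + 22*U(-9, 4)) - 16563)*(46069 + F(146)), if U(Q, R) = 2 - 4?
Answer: -866693203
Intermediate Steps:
U(Q, R) = -2
F(W) = 42*W
((4 + 22*U(-9, 4)) - 16563)*(46069 + F(146)) = ((4 + 22*(-2)) - 16563)*(46069 + 42*146) = ((4 - 44) - 16563)*(46069 + 6132) = (-40 - 16563)*52201 = -16603*52201 = -866693203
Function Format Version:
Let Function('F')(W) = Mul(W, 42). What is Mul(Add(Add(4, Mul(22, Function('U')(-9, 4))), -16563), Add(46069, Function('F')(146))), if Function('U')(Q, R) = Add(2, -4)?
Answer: -866693203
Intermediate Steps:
Function('U')(Q, R) = -2
Function('F')(W) = Mul(42, W)
Mul(Add(Add(4, Mul(22, Function('U')(-9, 4))), -16563), Add(46069, Function('F')(146))) = Mul(Add(Add(4, Mul(22, -2)), -16563), Add(46069, Mul(42, 146))) = Mul(Add(Add(4, -44), -16563), Add(46069, 6132)) = Mul(Add(-40, -16563), 52201) = Mul(-16603, 52201) = -866693203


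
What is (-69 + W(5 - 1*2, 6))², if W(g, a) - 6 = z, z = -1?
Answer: 4096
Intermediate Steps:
W(g, a) = 5 (W(g, a) = 6 - 1 = 5)
(-69 + W(5 - 1*2, 6))² = (-69 + 5)² = (-64)² = 4096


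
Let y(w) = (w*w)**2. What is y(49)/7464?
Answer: 5764801/7464 ≈ 772.35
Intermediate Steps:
y(w) = w**4 (y(w) = (w**2)**2 = w**4)
y(49)/7464 = 49**4/7464 = 5764801*(1/7464) = 5764801/7464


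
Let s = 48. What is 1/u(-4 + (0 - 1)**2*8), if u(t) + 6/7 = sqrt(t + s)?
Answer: 21/1256 + 49*sqrt(13)/1256 ≈ 0.15738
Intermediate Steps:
u(t) = -6/7 + sqrt(48 + t) (u(t) = -6/7 + sqrt(t + 48) = -6/7 + sqrt(48 + t))
1/u(-4 + (0 - 1)**2*8) = 1/(-6/7 + sqrt(48 + (-4 + (0 - 1)**2*8))) = 1/(-6/7 + sqrt(48 + (-4 + (-1)**2*8))) = 1/(-6/7 + sqrt(48 + (-4 + 1*8))) = 1/(-6/7 + sqrt(48 + (-4 + 8))) = 1/(-6/7 + sqrt(48 + 4)) = 1/(-6/7 + sqrt(52)) = 1/(-6/7 + 2*sqrt(13))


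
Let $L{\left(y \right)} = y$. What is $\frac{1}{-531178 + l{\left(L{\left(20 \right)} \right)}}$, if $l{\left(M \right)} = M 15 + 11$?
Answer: $- \frac{1}{530867} \approx -1.8837 \cdot 10^{-6}$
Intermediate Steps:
$l{\left(M \right)} = 11 + 15 M$ ($l{\left(M \right)} = 15 M + 11 = 11 + 15 M$)
$\frac{1}{-531178 + l{\left(L{\left(20 \right)} \right)}} = \frac{1}{-531178 + \left(11 + 15 \cdot 20\right)} = \frac{1}{-531178 + \left(11 + 300\right)} = \frac{1}{-531178 + 311} = \frac{1}{-530867} = - \frac{1}{530867}$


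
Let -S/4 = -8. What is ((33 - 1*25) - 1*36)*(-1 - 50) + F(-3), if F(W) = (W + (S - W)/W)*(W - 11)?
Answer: 4900/3 ≈ 1633.3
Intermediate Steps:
S = 32 (S = -4*(-8) = 32)
F(W) = (-11 + W)*(W + (32 - W)/W) (F(W) = (W + (32 - W)/W)*(W - 11) = (W + (32 - W)/W)*(-11 + W) = (-11 + W)*(W + (32 - W)/W))
((33 - 1*25) - 1*36)*(-1 - 50) + F(-3) = ((33 - 1*25) - 1*36)*(-1 - 50) + (43 + (-3)² - 352/(-3) - 12*(-3)) = ((33 - 25) - 36)*(-51) + (43 + 9 - 352*(-⅓) + 36) = (8 - 36)*(-51) + (43 + 9 + 352/3 + 36) = -28*(-51) + 616/3 = 1428 + 616/3 = 4900/3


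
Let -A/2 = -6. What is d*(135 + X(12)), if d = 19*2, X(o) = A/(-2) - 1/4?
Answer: 9785/2 ≈ 4892.5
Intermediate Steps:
A = 12 (A = -2*(-6) = 12)
X(o) = -25/4 (X(o) = 12/(-2) - 1/4 = 12*(-½) - 1*¼ = -6 - ¼ = -25/4)
d = 38
d*(135 + X(12)) = 38*(135 - 25/4) = 38*(515/4) = 9785/2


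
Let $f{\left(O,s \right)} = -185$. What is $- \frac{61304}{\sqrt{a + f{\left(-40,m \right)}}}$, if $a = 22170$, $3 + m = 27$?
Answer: $- \frac{61304 \sqrt{21985}}{21985} \approx -413.45$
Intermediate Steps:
$m = 24$ ($m = -3 + 27 = 24$)
$- \frac{61304}{\sqrt{a + f{\left(-40,m \right)}}} = - \frac{61304}{\sqrt{22170 - 185}} = - \frac{61304}{\sqrt{21985}} = - 61304 \frac{\sqrt{21985}}{21985} = - \frac{61304 \sqrt{21985}}{21985}$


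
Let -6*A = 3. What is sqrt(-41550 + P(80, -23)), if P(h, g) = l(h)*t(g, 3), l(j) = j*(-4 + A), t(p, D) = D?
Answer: 7*I*sqrt(870) ≈ 206.47*I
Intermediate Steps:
A = -1/2 (A = -1/6*3 = -1/2 ≈ -0.50000)
l(j) = -9*j/2 (l(j) = j*(-4 - 1/2) = j*(-9/2) = -9*j/2)
P(h, g) = -27*h/2 (P(h, g) = -9*h/2*3 = -27*h/2)
sqrt(-41550 + P(80, -23)) = sqrt(-41550 - 27/2*80) = sqrt(-41550 - 1080) = sqrt(-42630) = 7*I*sqrt(870)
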